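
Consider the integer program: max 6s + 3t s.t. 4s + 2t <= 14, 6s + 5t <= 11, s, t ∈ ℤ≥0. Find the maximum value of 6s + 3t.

The continuous relaxation peaks at (1.83, 0) with value 11.00; rounding to a feasible lattice point costs some objective.
(s,t)=(1,1): 4·1+2·1=6≤14, 6·1+5·1=11≤11, objective 9.
(s,t)=(0,2): 4·0+2·2=4≤14, 6·0+5·2=10≤11, objective 6.
(s,t)=(1,0): 4·1+2·0=4≤14, 6·1+5·0=6≤11, objective 6.
Maximum is 9 at (s,t)=(1,1).

9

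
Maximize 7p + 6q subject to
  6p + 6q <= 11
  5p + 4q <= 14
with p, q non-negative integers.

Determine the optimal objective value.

(p,q)=(1,0) is feasible, giving 7.
(p,q)=(0,1) is feasible, giving 6.
(p,q)=(0,0) is feasible, giving 0.
No feasible integer point exceeds 7.

7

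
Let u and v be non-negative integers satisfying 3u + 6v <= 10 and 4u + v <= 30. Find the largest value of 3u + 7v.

(u,v)=(1,1): 3·1+6·1=9≤10, 4·1+1·1=5≤30, objective 10.
(u,v)=(0,1): 3·0+6·1=6≤10, 4·0+1·1=1≤30, objective 7.
No feasible integer point exceeds 10.

10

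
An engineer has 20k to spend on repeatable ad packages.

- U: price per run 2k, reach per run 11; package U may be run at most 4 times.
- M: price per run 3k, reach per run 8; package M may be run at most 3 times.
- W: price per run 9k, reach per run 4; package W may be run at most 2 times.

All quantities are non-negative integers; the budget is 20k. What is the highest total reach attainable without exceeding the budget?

68

This is a bounded integer knapsack.
4×U and 3×M: price 17 ≤ 20, reach 4·11 + 3·8 = 68.
4×U and 2×M: price 14 ≤ 20, reach 4·11 + 2·8 = 60.
Best is 68.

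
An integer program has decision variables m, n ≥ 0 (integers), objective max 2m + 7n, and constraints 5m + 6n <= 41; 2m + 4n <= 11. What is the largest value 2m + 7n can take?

The continuous relaxation peaks at (0, 2.75) with value 19.25; rounding to a feasible lattice point costs some objective.
(m,n)=(1,2): 5·1+6·2=17≤41, 2·1+4·2=10≤11, objective 16.
(m,n)=(0,2): 5·0+6·2=12≤41, 2·0+4·2=8≤11, objective 14.
(m,n)=(2,1): 5·2+6·1=16≤41, 2·2+4·1=8≤11, objective 11.
Maximum is 16 at (m,n)=(1,2).

16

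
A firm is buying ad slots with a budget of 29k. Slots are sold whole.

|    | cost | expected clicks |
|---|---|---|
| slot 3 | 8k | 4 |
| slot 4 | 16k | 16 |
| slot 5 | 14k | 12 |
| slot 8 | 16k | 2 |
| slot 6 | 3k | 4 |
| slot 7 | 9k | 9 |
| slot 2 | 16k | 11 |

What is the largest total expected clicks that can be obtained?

29

Treat it as a binary knapsack problem.
Take slot 4, slot 6, and slot 7: cost 16 + 3 + 9 = 28 ≤ 29, expected clicks 16 + 4 + 9 = 29.
No other feasible combination does better.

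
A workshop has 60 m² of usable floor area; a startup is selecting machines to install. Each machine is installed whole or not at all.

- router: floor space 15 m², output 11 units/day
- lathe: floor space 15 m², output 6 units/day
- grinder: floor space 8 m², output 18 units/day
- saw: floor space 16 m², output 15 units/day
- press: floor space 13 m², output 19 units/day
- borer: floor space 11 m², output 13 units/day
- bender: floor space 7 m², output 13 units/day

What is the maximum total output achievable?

78

Treat it as a binary knapsack problem.
Allowing fractional choices, the relaxed optimum would be about 81.7, but machines are indivisible.
grinder + saw + press + borer + bender: floor space 8 + 16 + 13 + 11 + 7 = 55 ≤ 60, output 18 + 15 + 19 + 13 + 13 = 78.
router + grinder + press + borer + bender: floor space 15 + 8 + 13 + 11 + 7 = 54 ≤ 60, output 11 + 18 + 19 + 13 + 13 = 74.
router + grinder + saw + press + bender: floor space 15 + 8 + 16 + 13 + 7 = 59 ≤ 60, output 11 + 18 + 15 + 19 + 13 = 76.
Best is grinder, saw, press, borer, and bender with total output 78.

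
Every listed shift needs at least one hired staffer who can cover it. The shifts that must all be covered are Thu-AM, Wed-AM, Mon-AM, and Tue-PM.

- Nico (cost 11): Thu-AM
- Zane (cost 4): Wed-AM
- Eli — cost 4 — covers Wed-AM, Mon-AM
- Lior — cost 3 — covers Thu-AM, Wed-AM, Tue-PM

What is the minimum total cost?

7

Choose Eli and Lior: together they cover Thu-AM, Wed-AM, Mon-AM, Tue-PM — every shift.
Total cost: 4 + 3 = 7.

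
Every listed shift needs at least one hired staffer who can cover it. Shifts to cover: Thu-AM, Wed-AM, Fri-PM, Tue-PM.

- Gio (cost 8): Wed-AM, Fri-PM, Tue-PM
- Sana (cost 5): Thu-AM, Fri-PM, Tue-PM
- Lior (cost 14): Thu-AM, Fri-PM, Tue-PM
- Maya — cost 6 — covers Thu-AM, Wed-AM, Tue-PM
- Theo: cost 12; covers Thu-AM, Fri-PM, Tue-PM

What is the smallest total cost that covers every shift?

11

Choose Sana and Maya: together they cover Thu-AM, Wed-AM, Fri-PM, Tue-PM — every shift.
Total cost: 5 + 6 = 11.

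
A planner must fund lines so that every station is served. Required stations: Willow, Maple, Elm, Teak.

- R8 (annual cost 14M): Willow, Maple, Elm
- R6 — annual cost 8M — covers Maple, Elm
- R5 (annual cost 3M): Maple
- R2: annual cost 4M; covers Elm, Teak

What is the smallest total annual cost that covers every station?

This is a weighted set-cover instance.
The greedy cost-per-new-station heuristic would pick R2, R5, and R8 for 21, but a cheaper cover exists.
Choose R8 and R2: together they cover Willow, Maple, Elm, Teak — every station.
Total annual cost: 14 + 4 = 18.
No cover costs less than 18.

18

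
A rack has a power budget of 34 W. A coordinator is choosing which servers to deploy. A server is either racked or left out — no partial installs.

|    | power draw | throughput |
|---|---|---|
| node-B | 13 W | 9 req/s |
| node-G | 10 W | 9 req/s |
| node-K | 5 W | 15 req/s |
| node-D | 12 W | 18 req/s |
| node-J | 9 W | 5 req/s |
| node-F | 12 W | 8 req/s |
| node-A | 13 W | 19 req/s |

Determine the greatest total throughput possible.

52

This is an integer program with binary decision variables.
Allowing fractional choices, the relaxed optimum would be about 55.6, but servers are indivisible.
node-K + node-D + node-A: power draw 5 + 12 + 13 = 30 ≤ 34, throughput 15 + 18 + 19 = 52.
node-G + node-K + node-A: power draw 10 + 5 + 13 = 28 ≤ 34, throughput 9 + 15 + 19 = 43.
node-B + node-K + node-A: power draw 13 + 5 + 13 = 31 ≤ 34, throughput 9 + 15 + 19 = 43.
Best is node-K, node-D, and node-A with total throughput 52.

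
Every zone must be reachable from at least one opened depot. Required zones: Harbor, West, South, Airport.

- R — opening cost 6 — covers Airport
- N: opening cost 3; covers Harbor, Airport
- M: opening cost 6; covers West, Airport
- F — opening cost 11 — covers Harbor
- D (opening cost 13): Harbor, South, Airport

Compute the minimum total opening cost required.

19

This is an integer covering problem.
Choose M and D: together they cover Harbor, West, South, Airport — every zone.
Total opening cost: 6 + 13 = 19.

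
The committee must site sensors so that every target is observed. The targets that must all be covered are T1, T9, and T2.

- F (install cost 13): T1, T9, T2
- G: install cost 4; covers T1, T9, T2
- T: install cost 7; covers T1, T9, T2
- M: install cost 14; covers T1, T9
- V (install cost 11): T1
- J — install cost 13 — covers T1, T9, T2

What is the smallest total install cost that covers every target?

4

This is a weighted set-cover instance.
G alone covers T1, T9, T2 — every target.
Total install cost: 4.
No cover costs less than 4.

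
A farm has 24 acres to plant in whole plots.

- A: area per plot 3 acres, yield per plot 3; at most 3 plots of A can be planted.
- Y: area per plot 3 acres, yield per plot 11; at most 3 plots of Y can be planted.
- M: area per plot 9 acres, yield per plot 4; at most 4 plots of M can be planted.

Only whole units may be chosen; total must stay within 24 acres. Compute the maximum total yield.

43

Take 2×A, 3×Y, and 1×M: area 24 ≤ 24, yield 2·3 + 3·11 + 1·4 = 43.
Y has the best ratio (11/3) and is taken to its limit of 3; remaining capacity is filled optimally with the others.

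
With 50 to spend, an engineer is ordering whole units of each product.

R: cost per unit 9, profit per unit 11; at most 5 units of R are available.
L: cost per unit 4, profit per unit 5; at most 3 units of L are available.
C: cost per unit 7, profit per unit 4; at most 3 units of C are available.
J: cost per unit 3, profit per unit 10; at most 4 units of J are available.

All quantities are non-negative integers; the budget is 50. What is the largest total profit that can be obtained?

84

4×R and 4×J: cost 48 ≤ 50, profit 4·11 + 4·10 = 84.
3×R, 2×L, and 4×J: cost 47 ≤ 50, profit 3·11 + 2·5 + 4·10 = 83.
Best is 84.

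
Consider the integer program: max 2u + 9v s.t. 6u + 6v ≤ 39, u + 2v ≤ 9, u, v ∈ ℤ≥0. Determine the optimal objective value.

38

Relaxing integrality, the LP optimum is 40.50 at (u,v) = (0, 4.5), which is not an integer point.
(u,v)=(1,4): 6·1+6·4=30≤39, 1·1+2·4=9≤9, objective 38.
(u,v)=(0,4): 6·0+6·4=24≤39, 1·0+2·4=8≤9, objective 36.
(u,v)=(2,3): 6·2+6·3=30≤39, 1·2+2·3=8≤9, objective 31.
Maximum is 38 at (u,v)=(1,4).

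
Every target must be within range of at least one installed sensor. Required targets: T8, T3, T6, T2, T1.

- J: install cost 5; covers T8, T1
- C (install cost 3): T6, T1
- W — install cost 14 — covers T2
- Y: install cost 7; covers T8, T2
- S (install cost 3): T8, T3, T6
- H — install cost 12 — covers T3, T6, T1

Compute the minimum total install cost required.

13

Choose C, Y, and S: together they cover T8, T3, T6, T2, T1 — every target.
Total install cost: 3 + 7 + 3 = 13.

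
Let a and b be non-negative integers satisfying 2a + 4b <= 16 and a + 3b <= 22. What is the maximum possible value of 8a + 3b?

(a,b)=(8,0): 2·8+4·0=16≤16, 1·8+3·0=8≤22, objective 64.
(a,b)=(7,0): 2·7+4·0=14≤16, 1·7+3·0=7≤22, objective 56.
The best lattice point is (8,0), giving 64.

64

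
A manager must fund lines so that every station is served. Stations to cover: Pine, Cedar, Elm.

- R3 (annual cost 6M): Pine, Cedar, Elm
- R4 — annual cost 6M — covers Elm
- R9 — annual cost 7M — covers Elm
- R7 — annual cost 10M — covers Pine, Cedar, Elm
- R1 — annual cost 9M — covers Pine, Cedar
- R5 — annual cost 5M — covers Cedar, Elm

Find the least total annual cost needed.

6

This is a weighted set-cover instance.
R3 alone covers Pine, Cedar, Elm — every station.
Total annual cost: 6.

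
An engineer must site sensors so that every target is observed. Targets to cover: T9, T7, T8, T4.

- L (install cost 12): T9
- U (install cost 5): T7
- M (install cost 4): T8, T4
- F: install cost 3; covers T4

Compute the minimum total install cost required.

Choose L, U, and M: together they cover T9, T7, T8, T4 — every target.
Total install cost: 12 + 5 + 4 = 21.
No cover costs less than 21.

21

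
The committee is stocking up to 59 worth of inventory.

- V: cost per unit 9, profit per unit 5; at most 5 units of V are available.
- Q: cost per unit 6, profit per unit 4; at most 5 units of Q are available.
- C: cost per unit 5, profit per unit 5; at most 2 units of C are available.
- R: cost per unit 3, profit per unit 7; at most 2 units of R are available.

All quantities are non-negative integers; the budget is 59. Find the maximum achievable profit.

50

This is a bounded integer knapsack.
2×V, 4×Q, 2×C, and 2×R: cost 58 ≤ 59, profit 2·5 + 4·4 + 2·5 + 2·7 = 50.
1×V, 5×Q, 2×C, and 2×R: cost 55 ≤ 59, profit 1·5 + 5·4 + 2·5 + 2·7 = 49.
Best is 50.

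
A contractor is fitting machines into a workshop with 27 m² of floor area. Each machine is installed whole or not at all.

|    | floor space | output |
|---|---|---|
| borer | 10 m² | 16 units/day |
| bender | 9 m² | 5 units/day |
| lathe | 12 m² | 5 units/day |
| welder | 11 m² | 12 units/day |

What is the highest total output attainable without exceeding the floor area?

28

Allowing fractional choices, the relaxed optimum would be about 31.3, but machines are indivisible.
borer + lathe: floor space 10 + 12 = 22 ≤ 27, output 16 + 5 = 21.
borer + welder: floor space 10 + 11 = 21 ≤ 27, output 16 + 12 = 28.
borer + bender: floor space 10 + 9 = 19 ≤ 27, output 16 + 5 = 21.
Best is borer and welder with total output 28.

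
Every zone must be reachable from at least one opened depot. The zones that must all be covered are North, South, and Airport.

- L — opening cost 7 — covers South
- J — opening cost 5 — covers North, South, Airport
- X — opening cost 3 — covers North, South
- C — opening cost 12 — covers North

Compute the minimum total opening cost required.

The greedy cost-per-new-zone heuristic would pick X and J for 8, but a cheaper cover exists.
J alone covers North, South, Airport — every zone.
Total opening cost: 5.
No cover costs less than 5.

5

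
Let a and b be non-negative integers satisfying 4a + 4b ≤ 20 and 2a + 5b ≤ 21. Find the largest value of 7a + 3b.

35

(a,b)=(5,0): 4·5+4·0=20≤20, 2·5+5·0=10≤21, objective 35.
(a,b)=(4,1): 4·4+4·1=20≤20, 2·4+5·1=13≤21, objective 31.
(a,b)=(4,0): 4·4+4·0=16≤20, 2·4+5·0=8≤21, objective 28.
The best lattice point is (5,0), giving 35.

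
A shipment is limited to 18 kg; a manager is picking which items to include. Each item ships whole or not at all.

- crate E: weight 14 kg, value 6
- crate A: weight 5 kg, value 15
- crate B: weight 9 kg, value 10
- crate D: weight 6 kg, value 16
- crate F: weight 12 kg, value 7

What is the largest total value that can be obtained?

crate A + crate D: weight 5 + 6 = 11 ≤ 18, value 15 + 16 = 31.
crate B + crate D: weight 9 + 6 = 15 ≤ 18, value 10 + 16 = 26.
Best is crate A and crate D with total value 31.

31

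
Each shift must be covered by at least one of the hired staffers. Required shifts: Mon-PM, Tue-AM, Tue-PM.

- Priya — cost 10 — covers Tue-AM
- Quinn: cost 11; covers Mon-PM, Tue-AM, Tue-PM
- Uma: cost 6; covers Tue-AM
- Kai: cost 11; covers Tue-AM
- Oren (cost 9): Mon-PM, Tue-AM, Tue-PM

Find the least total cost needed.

9

This is a weighted set-cover instance.
Oren alone covers Mon-PM, Tue-AM, Tue-PM — every shift.
Total cost: 9.
No cover costs less than 9.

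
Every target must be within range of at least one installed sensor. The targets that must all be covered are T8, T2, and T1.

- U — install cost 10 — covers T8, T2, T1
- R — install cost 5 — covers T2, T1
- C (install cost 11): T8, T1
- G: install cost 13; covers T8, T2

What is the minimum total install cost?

10

This is an integer covering problem.
U alone covers T8, T2, T1 — every target.
Total install cost: 10.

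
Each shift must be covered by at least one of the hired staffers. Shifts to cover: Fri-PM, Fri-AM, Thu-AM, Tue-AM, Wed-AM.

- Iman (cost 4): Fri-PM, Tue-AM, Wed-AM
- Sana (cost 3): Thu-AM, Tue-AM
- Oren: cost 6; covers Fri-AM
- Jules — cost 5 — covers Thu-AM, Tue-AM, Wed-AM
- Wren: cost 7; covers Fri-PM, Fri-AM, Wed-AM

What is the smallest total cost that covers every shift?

This is an integer covering problem.
The greedy cost-per-new-shift heuristic would pick Iman, Sana, and Oren for 13, but a cheaper cover exists.
Choose Sana and Wren: together they cover Fri-PM, Fri-AM, Thu-AM, Tue-AM, Wed-AM — every shift.
Total cost: 3 + 7 = 10.
No cover costs less than 10.

10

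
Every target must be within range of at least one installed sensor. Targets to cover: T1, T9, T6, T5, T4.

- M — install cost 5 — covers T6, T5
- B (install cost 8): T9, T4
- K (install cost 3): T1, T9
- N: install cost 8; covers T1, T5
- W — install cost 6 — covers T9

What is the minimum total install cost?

Choose M, B, and K: together they cover T1, T9, T6, T5, T4 — every target.
Total install cost: 5 + 8 + 3 = 16.

16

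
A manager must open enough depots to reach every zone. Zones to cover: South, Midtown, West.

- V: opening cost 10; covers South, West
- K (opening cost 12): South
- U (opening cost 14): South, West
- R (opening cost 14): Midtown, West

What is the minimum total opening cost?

24

Choose V and R: together they cover South, Midtown, West — every zone.
Total opening cost: 10 + 14 = 24.
No cover costs less than 24.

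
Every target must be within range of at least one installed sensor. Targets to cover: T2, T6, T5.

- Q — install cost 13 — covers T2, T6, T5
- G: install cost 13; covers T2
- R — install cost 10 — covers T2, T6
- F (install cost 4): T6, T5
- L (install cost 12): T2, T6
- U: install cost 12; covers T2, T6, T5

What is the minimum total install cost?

The greedy cost-per-new-target heuristic would pick F and R for 14, but a cheaper cover exists.
U alone covers T2, T6, T5 — every target.
Total install cost: 12.
No cover costs less than 12.

12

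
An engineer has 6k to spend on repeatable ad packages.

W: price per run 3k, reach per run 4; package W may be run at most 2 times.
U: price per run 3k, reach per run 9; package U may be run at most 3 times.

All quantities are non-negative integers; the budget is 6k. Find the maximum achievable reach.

U has the best ratio (9/3); taking only U gives at most 2×9 = 18 (stopped by the price limit).
Optimal: 2×U: price 6 ≤ 6, reach 2·9 = 18.

18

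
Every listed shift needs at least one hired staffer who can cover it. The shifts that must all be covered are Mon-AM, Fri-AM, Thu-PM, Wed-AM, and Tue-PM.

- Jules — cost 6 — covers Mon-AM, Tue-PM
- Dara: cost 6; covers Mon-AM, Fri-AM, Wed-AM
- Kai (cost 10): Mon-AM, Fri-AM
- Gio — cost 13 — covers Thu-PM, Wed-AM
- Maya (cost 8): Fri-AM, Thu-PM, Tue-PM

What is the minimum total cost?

This is an integer covering problem.
Choose Dara and Maya: together they cover Mon-AM, Fri-AM, Thu-PM, Wed-AM, Tue-PM — every shift.
Total cost: 6 + 8 = 14.
No cover costs less than 14.

14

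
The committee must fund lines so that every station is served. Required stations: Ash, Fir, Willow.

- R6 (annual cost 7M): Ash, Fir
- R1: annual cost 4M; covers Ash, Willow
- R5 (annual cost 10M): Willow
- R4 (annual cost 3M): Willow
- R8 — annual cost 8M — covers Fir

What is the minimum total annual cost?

10

The greedy cost-per-new-station heuristic would pick R1 and R6 for 11, but a cheaper cover exists.
Choose R6 and R4: together they cover Ash, Fir, Willow — every station.
Total annual cost: 7 + 3 = 10.
No cover costs less than 10.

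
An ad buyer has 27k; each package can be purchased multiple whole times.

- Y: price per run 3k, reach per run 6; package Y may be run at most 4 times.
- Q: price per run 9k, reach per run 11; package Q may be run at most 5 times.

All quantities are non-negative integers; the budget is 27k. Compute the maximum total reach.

Take 3×Y and 2×Q: price 27 ≤ 27, reach 3·6 + 2·11 = 40.
No other integer combination yields more.

40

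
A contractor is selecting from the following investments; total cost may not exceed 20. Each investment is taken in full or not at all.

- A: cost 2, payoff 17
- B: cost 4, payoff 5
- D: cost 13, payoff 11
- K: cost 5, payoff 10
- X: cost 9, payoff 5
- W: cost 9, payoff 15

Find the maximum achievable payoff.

47

A + D + K: cost 2 + 13 + 5 = 20 ≤ 20, payoff 17 + 11 + 10 = 38.
A + B + K + W: cost 2 + 4 + 5 + 9 = 20 ≤ 20, payoff 17 + 5 + 10 + 15 = 47.
A + K + W: cost 2 + 5 + 9 = 16 ≤ 20, payoff 17 + 10 + 15 = 42.
Best is A, B, K, and W with total payoff 47.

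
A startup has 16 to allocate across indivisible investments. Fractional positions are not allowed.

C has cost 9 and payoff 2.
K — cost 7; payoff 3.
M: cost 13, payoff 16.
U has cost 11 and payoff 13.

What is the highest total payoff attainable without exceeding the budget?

16

Allowing fractional choices, the relaxed optimum would be about 19.5, but investments are indivisible.
U: cost 11 ≤ 16, payoff 13.
M: cost 13 ≤ 16, payoff 16.
Best is M with total payoff 16.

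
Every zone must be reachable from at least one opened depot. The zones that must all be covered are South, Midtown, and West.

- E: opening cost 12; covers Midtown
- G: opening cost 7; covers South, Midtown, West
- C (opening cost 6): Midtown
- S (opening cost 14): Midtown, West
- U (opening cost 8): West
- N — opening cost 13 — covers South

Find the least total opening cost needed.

G alone covers South, Midtown, West — every zone.
Total opening cost: 7.

7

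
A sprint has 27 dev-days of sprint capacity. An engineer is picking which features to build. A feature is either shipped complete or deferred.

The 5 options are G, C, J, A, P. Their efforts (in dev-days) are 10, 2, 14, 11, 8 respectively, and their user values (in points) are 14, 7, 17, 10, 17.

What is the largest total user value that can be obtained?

Treat it as a binary knapsack problem.
C + J + P: effort 2 + 14 + 8 = 24 ≤ 27, user value 7 + 17 + 17 = 41.
G + C + P: effort 10 + 2 + 8 = 20 ≤ 27, user value 14 + 7 + 17 = 38.
G + C + J: effort 10 + 2 + 14 = 26 ≤ 27, user value 14 + 7 + 17 = 38.
Best is C, J, and P with total user value 41.

41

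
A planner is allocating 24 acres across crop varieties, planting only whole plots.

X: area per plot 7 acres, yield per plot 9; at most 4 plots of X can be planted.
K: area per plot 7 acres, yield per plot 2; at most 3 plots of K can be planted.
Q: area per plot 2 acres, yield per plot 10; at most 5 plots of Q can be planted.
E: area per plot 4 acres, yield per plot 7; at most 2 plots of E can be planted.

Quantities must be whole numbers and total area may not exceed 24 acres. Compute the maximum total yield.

1×X, 5×Q, and 1×E: area 21 ≤ 24, yield 1·9 + 5·10 + 1·7 = 66.
2×X and 5×Q: area 24 ≤ 24, yield 2·9 + 5·10 = 68.
Best is 68.

68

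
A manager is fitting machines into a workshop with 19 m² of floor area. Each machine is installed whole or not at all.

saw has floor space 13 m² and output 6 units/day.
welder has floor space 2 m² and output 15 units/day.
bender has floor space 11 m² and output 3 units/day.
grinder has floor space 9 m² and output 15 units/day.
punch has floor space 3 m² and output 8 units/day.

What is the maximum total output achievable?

38

This is a 0-1 knapsack instance.
welder + grinder + punch: floor space 2 + 9 + 3 = 14 ≤ 19, output 15 + 15 + 8 = 38.
welder + grinder: floor space 2 + 9 = 11 ≤ 19, output 15 + 15 = 30.
saw + welder + punch: floor space 13 + 2 + 3 = 18 ≤ 19, output 6 + 15 + 8 = 29.
Best is welder, grinder, and punch with total output 38.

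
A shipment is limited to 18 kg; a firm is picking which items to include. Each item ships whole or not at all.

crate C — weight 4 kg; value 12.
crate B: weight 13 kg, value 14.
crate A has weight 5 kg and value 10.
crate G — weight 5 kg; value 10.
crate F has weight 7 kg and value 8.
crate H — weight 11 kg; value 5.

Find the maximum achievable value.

32

Treat it as a binary knapsack problem.
crate C + crate A + crate F: weight 4 + 5 + 7 = 16 ≤ 18, value 12 + 10 + 8 = 30.
crate C + crate A + crate G: weight 4 + 5 + 5 = 14 ≤ 18, value 12 + 10 + 10 = 32.
Best is crate C, crate A, and crate G with total value 32.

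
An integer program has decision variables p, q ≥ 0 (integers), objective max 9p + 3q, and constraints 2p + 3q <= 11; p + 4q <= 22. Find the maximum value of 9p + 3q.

Relaxing integrality, the LP optimum is 49.50 at (p,q) = (5.5, 0), which is not an integer point.
(p,q)=(5,0): 2·5+3·0=10≤11, 1·5+4·0=5≤22, objective 45.
(p,q)=(4,1): 2·4+3·1=11≤11, 1·4+4·1=8≤22, objective 39.
(p,q)=(4,0): 2·4+3·0=8≤11, 1·4+4·0=4≤22, objective 36.
Maximum is 45 at (p,q)=(5,0).

45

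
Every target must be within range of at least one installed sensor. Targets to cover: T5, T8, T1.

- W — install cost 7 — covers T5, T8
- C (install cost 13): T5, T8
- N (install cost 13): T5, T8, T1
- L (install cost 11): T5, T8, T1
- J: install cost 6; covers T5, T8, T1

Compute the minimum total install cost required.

6

J alone covers T5, T8, T1 — every target.
Total install cost: 6.
No cover costs less than 6.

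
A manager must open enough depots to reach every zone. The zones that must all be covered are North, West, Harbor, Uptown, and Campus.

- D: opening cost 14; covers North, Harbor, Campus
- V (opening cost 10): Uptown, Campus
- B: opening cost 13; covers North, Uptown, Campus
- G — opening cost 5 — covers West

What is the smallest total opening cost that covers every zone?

29

This is an integer covering problem.
The greedy cost-per-new-zone heuristic would pick B, G, and D for 32, but a cheaper cover exists.
Choose D, V, and G: together they cover North, West, Harbor, Uptown, Campus — every zone.
Total opening cost: 14 + 10 + 5 = 29.
No cover costs less than 29.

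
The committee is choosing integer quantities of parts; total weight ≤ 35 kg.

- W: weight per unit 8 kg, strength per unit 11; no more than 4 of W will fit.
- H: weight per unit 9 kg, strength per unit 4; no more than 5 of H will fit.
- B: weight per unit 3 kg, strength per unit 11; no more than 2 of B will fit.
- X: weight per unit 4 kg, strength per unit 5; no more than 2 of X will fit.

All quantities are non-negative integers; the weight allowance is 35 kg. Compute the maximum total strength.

This is a bounded integer knapsack.
3×W, 2×B, and 1×X: weight 34 ≤ 35, strength 3·11 + 2·11 + 1·5 = 60.
3×W and 2×B: weight 30 ≤ 35, strength 3·11 + 2·11 = 55.
Best is 60.

60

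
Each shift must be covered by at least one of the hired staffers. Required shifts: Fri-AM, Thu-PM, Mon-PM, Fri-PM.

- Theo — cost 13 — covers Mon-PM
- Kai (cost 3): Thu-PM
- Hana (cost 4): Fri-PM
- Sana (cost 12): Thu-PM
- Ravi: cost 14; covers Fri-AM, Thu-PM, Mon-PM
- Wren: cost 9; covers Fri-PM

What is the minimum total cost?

18

Choose Hana and Ravi: together they cover Fri-AM, Thu-PM, Mon-PM, Fri-PM — every shift.
Total cost: 4 + 14 = 18.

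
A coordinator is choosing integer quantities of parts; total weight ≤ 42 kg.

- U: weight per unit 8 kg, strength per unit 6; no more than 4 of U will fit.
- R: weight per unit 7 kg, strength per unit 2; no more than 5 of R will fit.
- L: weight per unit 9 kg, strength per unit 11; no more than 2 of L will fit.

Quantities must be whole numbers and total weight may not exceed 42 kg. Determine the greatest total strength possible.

This is a bounded integer knapsack.
Take 3×U and 2×L: weight 42 ≤ 42, strength 3·6 + 2·11 = 40.
L has the best ratio (11/9) and is taken to its limit of 2; remaining capacity is filled optimally with the others.

40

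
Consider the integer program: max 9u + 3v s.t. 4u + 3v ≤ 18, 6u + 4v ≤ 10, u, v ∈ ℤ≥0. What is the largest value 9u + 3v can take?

12

(u,v)=(1,1): 4·1+3·1=7≤18, 6·1+4·1=10≤10, objective 12.
(u,v)=(1,0): 4·1+3·0=4≤18, 6·1+4·0=6≤10, objective 9.
(u,v)=(0,2): 4·0+3·2=6≤18, 6·0+4·2=8≤10, objective 6.
(u,v)=(0,1): 4·0+3·1=3≤18, 6·0+4·1=4≤10, objective 3.
Maximum is 12 at (u,v)=(1,1).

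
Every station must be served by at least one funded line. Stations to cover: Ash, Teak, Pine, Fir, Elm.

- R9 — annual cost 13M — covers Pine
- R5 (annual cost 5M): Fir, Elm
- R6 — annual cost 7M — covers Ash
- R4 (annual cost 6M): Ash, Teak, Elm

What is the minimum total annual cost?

24

Choose R9, R5, and R4: together they cover Ash, Teak, Pine, Fir, Elm — every station.
Total annual cost: 13 + 5 + 6 = 24.
No cover costs less than 24.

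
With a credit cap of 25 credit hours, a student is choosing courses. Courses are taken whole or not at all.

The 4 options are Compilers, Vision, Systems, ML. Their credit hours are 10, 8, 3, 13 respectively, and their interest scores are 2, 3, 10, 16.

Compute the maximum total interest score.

Allowing fractional choices, the relaxed optimum would be about 29.2, but courses are indivisible.
Vision + Systems + ML: credit hours 8 + 3 + 13 = 24 ≤ 25, interest score 3 + 10 + 16 = 29.
Systems + ML: credit hours 3 + 13 = 16 ≤ 25, interest score 10 + 16 = 26.
Vision + ML: credit hours 8 + 13 = 21 ≤ 25, interest score 3 + 16 = 19.
Best is Vision, Systems, and ML with total interest score 29.

29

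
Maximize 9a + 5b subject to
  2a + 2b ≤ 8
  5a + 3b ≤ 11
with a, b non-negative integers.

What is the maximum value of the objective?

(a,b)=(1,2): 2·1+2·2=6≤8, 5·1+3·2=11≤11, objective 19.
(a,b)=(2,0): 2·2+2·0=4≤8, 5·2+3·0=10≤11, objective 18.
(a,b)=(0,3): 2·0+2·3=6≤8, 5·0+3·3=9≤11, objective 15.
The best lattice point is (1,2), giving 19.

19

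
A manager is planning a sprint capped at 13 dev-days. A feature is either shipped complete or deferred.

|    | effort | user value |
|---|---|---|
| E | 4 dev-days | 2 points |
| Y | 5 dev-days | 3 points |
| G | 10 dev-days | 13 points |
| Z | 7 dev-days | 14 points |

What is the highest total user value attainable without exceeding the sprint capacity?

17

Allowing fractional choices, the relaxed optimum would be about 21.8, but features are indivisible.
Z: effort 7 ≤ 13, user value 14.
E + Z: effort 4 + 7 = 11 ≤ 13, user value 2 + 14 = 16.
Y + Z: effort 5 + 7 = 12 ≤ 13, user value 3 + 14 = 17.
Best is Y and Z with total user value 17.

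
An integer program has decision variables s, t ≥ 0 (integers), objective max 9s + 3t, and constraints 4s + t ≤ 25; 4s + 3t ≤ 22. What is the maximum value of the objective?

45

The continuous relaxation peaks at (5.5, 0) with value 49.50; rounding to a feasible lattice point costs some objective.
(s,t)=(5,0): 4·5+1·0=20≤25, 4·5+3·0=20≤22, objective 45.
(s,t)=(4,1): 4·4+1·1=17≤25, 4·4+3·1=19≤22, objective 39.
(s,t)=(4,0): 4·4+1·0=16≤25, 4·4+3·0=16≤22, objective 36.
The best lattice point is (5,0), giving 45.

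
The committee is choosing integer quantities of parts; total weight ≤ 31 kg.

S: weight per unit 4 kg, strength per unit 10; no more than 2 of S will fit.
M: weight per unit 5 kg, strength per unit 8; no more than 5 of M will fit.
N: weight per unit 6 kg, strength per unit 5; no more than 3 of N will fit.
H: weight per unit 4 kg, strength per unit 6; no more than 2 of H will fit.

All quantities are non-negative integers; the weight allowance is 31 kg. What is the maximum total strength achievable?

2×S and 4×M: weight 28 ≤ 31, strength 2·10 + 4·8 = 52.
2×S, 3×M, and 2×H: weight 31 ≤ 31, strength 2·10 + 3·8 + 2·6 = 56.
Best is 56.

56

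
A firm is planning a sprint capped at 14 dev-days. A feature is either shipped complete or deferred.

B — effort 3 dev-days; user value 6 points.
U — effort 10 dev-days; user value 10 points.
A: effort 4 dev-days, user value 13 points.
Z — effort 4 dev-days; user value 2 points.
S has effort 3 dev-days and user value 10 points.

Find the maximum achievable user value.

B + A + S: effort 3 + 4 + 3 = 10 ≤ 14, user value 6 + 13 + 10 = 29.
B + A + Z + S: effort 3 + 4 + 4 + 3 = 14 ≤ 14, user value 6 + 13 + 2 + 10 = 31.
A + Z + S: effort 4 + 4 + 3 = 11 ≤ 14, user value 13 + 2 + 10 = 25.
Best is B, A, Z, and S with total user value 31.

31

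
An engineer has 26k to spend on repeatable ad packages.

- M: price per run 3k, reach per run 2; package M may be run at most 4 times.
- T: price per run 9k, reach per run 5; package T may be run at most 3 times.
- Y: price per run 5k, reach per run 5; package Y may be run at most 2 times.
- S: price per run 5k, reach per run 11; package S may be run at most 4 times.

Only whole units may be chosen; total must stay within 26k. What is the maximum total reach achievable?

49

1×Y and 4×S: price 25 ≤ 26, reach 1·5 + 4·11 = 49.
2×M and 4×S: price 26 ≤ 26, reach 2·2 + 4·11 = 48.
Best is 49.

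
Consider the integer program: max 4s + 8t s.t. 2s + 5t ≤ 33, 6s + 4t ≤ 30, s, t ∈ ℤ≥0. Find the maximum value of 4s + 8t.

52

The continuous relaxation peaks at (0.818, 6.27) with value 53.45; rounding to a feasible lattice point costs some objective.
(s,t)=(1,6): 2·1+5·6=32≤33, 6·1+4·6=30≤30, objective 52.
(s,t)=(0,6): 2·0+5·6=30≤33, 6·0+4·6=24≤30, objective 48.
(s,t)=(1,5): 2·1+5·5=27≤33, 6·1+4·5=26≤30, objective 44.
(s,t)=(0,5): 2·0+5·5=25≤33, 6·0+4·5=20≤30, objective 40.
No feasible integer point exceeds 52.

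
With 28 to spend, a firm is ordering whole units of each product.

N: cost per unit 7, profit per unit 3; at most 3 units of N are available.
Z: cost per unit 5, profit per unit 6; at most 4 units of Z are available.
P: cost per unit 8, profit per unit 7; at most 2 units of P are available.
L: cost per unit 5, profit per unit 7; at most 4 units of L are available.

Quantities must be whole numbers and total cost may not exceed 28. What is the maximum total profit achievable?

35

This is a bounded integer knapsack.
1×Z and 4×L: cost 25 ≤ 28, profit 1·6 + 4·7 = 34.
1×P and 4×L: cost 28 ≤ 28, profit 1·7 + 4·7 = 35.
Best is 35.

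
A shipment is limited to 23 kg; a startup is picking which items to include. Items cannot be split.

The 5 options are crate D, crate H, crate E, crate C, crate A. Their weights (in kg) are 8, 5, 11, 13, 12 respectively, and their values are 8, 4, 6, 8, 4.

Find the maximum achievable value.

Treat it as a binary knapsack problem.
crate D + crate H: weight 8 + 5 = 13 ≤ 23, value 8 + 4 = 12.
crate D + crate C: weight 8 + 13 = 21 ≤ 23, value 8 + 8 = 16.
crate D + crate E: weight 8 + 11 = 19 ≤ 23, value 8 + 6 = 14.
Best is crate D and crate C with total value 16.

16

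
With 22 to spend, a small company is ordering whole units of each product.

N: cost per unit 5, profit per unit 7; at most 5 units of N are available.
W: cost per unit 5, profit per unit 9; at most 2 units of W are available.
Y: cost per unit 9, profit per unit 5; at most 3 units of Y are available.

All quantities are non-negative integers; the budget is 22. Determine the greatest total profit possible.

This is a bounded integer knapsack.
W has the best ratio (9/5); taking only W gives at most 2×9 = 18 (stopped by the supply cap of 2).
Mixing does better — 2×N and 2×W: cost 20 ≤ 22, profit 2·7 + 2·9 = 32.

32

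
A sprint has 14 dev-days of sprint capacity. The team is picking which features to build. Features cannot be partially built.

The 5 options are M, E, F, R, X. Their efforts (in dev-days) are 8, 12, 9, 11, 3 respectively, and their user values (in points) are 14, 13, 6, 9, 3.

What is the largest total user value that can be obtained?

17

M + X: effort 8 + 3 = 11 ≤ 14, user value 14 + 3 = 17.
M: effort 8 ≤ 14, user value 14.
Best is M and X with total user value 17.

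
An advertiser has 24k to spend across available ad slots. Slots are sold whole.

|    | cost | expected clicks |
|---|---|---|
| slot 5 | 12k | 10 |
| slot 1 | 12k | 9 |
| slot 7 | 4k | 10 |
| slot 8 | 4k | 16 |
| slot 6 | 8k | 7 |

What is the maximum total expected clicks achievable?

This is a 0-1 knapsack instance.
Take slot 5, slot 7, and slot 8: cost 12 + 4 + 4 = 20 ≤ 24, expected clicks 10 + 10 + 16 = 36.
No other feasible combination does better.

36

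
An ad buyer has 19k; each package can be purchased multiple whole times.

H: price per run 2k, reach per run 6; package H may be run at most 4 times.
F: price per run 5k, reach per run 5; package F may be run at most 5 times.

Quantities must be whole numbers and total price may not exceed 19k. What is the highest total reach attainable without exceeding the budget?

This is a bounded integer knapsack.
H has the best ratio (6/2); taking only H gives at most 4×6 = 24 (stopped by the supply cap of 4).
Mixing does better — 4×H and 2×F: price 18 ≤ 19, reach 4·6 + 2·5 = 34.

34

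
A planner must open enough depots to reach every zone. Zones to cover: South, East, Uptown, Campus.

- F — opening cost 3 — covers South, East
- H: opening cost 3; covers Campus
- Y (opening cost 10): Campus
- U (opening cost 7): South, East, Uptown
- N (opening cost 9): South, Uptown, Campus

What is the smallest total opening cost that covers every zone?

10

The greedy cost-per-new-zone heuristic would pick F, H, and U for 13, but a cheaper cover exists.
Choose H and U: together they cover South, East, Uptown, Campus — every zone.
Total opening cost: 3 + 7 = 10.
No cover costs less than 10.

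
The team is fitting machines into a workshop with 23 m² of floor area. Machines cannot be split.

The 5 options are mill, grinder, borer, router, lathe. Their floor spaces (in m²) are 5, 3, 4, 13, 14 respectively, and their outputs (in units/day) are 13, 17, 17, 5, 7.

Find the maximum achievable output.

47

mill + grinder + borer: floor space 5 + 3 + 4 = 12 ≤ 23, output 13 + 17 + 17 = 47.
grinder + borer + lathe: floor space 3 + 4 + 14 = 21 ≤ 23, output 17 + 17 + 7 = 41.
grinder + borer + router: floor space 3 + 4 + 13 = 20 ≤ 23, output 17 + 17 + 5 = 39.
Best is mill, grinder, and borer with total output 47.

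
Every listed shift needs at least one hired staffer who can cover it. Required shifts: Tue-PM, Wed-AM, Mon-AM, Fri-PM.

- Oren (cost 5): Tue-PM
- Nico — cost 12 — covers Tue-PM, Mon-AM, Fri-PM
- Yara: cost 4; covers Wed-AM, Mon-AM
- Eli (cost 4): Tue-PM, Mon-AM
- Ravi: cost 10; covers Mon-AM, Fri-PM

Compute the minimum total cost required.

The greedy cost-per-new-shift heuristic would pick Yara, Eli, and Ravi for 18, but a cheaper cover exists.
Choose Nico and Yara: together they cover Tue-PM, Wed-AM, Mon-AM, Fri-PM — every shift.
Total cost: 12 + 4 = 16.
No cover costs less than 16.

16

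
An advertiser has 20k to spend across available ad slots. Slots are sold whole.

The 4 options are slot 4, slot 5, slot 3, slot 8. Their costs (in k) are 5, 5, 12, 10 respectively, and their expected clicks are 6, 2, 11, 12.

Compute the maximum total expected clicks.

slot 4 + slot 8: cost 5 + 10 = 15 ≤ 20, expected clicks 6 + 12 = 18.
slot 4 + slot 5 + slot 8: cost 5 + 5 + 10 = 20 ≤ 20, expected clicks 6 + 2 + 12 = 20.
Best is slot 4, slot 5, and slot 8 with total expected clicks 20.

20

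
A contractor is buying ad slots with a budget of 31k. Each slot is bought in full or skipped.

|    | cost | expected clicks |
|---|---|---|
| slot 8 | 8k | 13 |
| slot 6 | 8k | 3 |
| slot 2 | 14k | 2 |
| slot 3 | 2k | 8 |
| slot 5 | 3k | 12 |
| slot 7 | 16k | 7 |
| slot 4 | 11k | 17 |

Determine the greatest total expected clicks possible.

50

Allowing fractional choices, the relaxed optimum would be about 53.1, but ad slots are indivisible.
slot 8 + slot 3 + slot 5 + slot 4: cost 8 + 2 + 3 + 11 = 24 ≤ 31, expected clicks 13 + 8 + 12 + 17 = 50.
slot 8 + slot 6 + slot 5 + slot 4: cost 8 + 8 + 3 + 11 = 30 ≤ 31, expected clicks 13 + 3 + 12 + 17 = 45.
slot 8 + slot 5 + slot 4: cost 8 + 3 + 11 = 22 ≤ 31, expected clicks 13 + 12 + 17 = 42.
Best is slot 8, slot 3, slot 5, and slot 4 with total expected clicks 50.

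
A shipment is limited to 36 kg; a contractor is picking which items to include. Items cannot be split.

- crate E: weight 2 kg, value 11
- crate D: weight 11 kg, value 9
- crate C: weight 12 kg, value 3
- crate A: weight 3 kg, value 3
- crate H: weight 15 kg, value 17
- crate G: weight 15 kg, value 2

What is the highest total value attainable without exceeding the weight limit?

Allowing fractional choices, the relaxed optimum would be about 41.2, but items are indivisible.
crate E + crate D + crate H: weight 2 + 11 + 15 = 28 ≤ 36, value 11 + 9 + 17 = 37.
crate E + crate D + crate A + crate H: weight 2 + 11 + 3 + 15 = 31 ≤ 36, value 11 + 9 + 3 + 17 = 40.
crate E + crate C + crate A + crate H: weight 2 + 12 + 3 + 15 = 32 ≤ 36, value 11 + 3 + 3 + 17 = 34.
Best is crate E, crate D, crate A, and crate H with total value 40.

40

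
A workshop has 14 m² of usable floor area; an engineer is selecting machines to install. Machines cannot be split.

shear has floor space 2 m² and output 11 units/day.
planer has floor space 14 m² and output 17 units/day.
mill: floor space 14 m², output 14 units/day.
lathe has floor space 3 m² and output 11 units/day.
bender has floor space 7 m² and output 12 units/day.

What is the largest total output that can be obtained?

shear + bender: floor space 2 + 7 = 9 ≤ 14, output 11 + 12 = 23.
shear + lathe + bender: floor space 2 + 3 + 7 = 12 ≤ 14, output 11 + 11 + 12 = 34.
lathe + bender: floor space 3 + 7 = 10 ≤ 14, output 11 + 12 = 23.
Best is shear, lathe, and bender with total output 34.

34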